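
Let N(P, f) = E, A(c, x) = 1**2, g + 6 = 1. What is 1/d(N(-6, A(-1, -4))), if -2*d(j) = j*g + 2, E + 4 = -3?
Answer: -2/37 ≈ -0.054054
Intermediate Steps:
E = -7 (E = -4 - 3 = -7)
g = -5 (g = -6 + 1 = -5)
A(c, x) = 1
N(P, f) = -7
d(j) = -1 + 5*j/2 (d(j) = -(j*(-5) + 2)/2 = -(-5*j + 2)/2 = -(2 - 5*j)/2 = -1 + 5*j/2)
1/d(N(-6, A(-1, -4))) = 1/(-1 + (5/2)*(-7)) = 1/(-1 - 35/2) = 1/(-37/2) = -2/37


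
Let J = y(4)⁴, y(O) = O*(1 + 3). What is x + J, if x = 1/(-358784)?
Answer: 23513268223/358784 ≈ 65536.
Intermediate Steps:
y(O) = 4*O (y(O) = O*4 = 4*O)
x = -1/358784 ≈ -2.7872e-6
J = 65536 (J = (4*4)⁴ = 16⁴ = 65536)
x + J = -1/358784 + 65536 = 23513268223/358784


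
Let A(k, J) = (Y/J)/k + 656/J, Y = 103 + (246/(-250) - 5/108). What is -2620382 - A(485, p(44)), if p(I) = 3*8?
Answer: -411771124016591/157140000 ≈ -2.6204e+6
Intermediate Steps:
Y = 1376591/13500 (Y = 103 + (246*(-1/250) - 5*1/108) = 103 + (-123/125 - 5/108) = 103 - 13909/13500 = 1376591/13500 ≈ 101.97)
p(I) = 24
A(k, J) = 656/J + 1376591/(13500*J*k) (A(k, J) = (1376591/(13500*J))/k + 656/J = 1376591/(13500*J*k) + 656/J = 656/J + 1376591/(13500*J*k))
-2620382 - A(485, p(44)) = -2620382 - (1376591 + 8856000*485)/(13500*24*485) = -2620382 - (1376591 + 4295160000)/(13500*24*485) = -2620382 - 4296536591/(13500*24*485) = -2620382 - 1*4296536591/157140000 = -2620382 - 4296536591/157140000 = -411771124016591/157140000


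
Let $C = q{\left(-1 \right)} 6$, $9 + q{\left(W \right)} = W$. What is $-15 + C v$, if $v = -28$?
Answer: $1665$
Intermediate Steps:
$q{\left(W \right)} = -9 + W$
$C = -60$ ($C = \left(-9 - 1\right) 6 = \left(-10\right) 6 = -60$)
$-15 + C v = -15 - -1680 = -15 + 1680 = 1665$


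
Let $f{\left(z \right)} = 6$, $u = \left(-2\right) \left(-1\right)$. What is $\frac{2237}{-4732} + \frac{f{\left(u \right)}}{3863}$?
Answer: $- \frac{8613139}{18279716} \approx -0.47119$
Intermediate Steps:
$u = 2$
$\frac{2237}{-4732} + \frac{f{\left(u \right)}}{3863} = \frac{2237}{-4732} + \frac{6}{3863} = 2237 \left(- \frac{1}{4732}\right) + 6 \cdot \frac{1}{3863} = - \frac{2237}{4732} + \frac{6}{3863} = - \frac{8613139}{18279716}$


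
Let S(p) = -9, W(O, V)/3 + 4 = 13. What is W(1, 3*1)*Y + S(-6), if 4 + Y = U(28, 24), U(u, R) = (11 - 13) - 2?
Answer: -225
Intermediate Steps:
U(u, R) = -4 (U(u, R) = -2 - 2 = -4)
Y = -8 (Y = -4 - 4 = -8)
W(O, V) = 27 (W(O, V) = -12 + 3*13 = -12 + 39 = 27)
W(1, 3*1)*Y + S(-6) = 27*(-8) - 9 = -216 - 9 = -225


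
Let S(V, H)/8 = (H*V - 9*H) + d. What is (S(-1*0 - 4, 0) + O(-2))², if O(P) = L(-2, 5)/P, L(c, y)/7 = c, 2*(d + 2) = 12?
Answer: 1521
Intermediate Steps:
d = 4 (d = -2 + (½)*12 = -2 + 6 = 4)
L(c, y) = 7*c
S(V, H) = 32 - 72*H + 8*H*V (S(V, H) = 8*((H*V - 9*H) + 4) = 8*((-9*H + H*V) + 4) = 8*(4 - 9*H + H*V) = 32 - 72*H + 8*H*V)
O(P) = -14/P (O(P) = (7*(-2))/P = -14/P)
(S(-1*0 - 4, 0) + O(-2))² = ((32 - 72*0 + 8*0*(-1*0 - 4)) - 14/(-2))² = ((32 + 0 + 8*0*(0 - 4)) - 14*(-½))² = ((32 + 0 + 8*0*(-4)) + 7)² = ((32 + 0 + 0) + 7)² = (32 + 7)² = 39² = 1521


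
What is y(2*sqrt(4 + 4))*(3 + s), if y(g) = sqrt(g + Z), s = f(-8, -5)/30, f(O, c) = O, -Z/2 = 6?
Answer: 82*sqrt(-3 + sqrt(2))/15 ≈ 6.8841*I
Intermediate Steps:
Z = -12 (Z = -2*6 = -12)
s = -4/15 (s = -8/30 = -8*1/30 = -4/15 ≈ -0.26667)
y(g) = sqrt(-12 + g) (y(g) = sqrt(g - 12) = sqrt(-12 + g))
y(2*sqrt(4 + 4))*(3 + s) = sqrt(-12 + 2*sqrt(4 + 4))*(3 - 4/15) = sqrt(-12 + 2*sqrt(8))*(41/15) = sqrt(-12 + 2*(2*sqrt(2)))*(41/15) = sqrt(-12 + 4*sqrt(2))*(41/15) = 41*sqrt(-12 + 4*sqrt(2))/15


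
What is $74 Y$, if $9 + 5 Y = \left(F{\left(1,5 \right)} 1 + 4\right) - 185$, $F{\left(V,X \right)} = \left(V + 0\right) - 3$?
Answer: $- \frac{14208}{5} \approx -2841.6$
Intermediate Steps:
$F{\left(V,X \right)} = -3 + V$ ($F{\left(V,X \right)} = V - 3 = -3 + V$)
$Y = - \frac{192}{5}$ ($Y = - \frac{9}{5} + \frac{\left(\left(-3 + 1\right) 1 + 4\right) - 185}{5} = - \frac{9}{5} + \frac{\left(\left(-2\right) 1 + 4\right) - 185}{5} = - \frac{9}{5} + \frac{\left(-2 + 4\right) - 185}{5} = - \frac{9}{5} + \frac{2 - 185}{5} = - \frac{9}{5} + \frac{1}{5} \left(-183\right) = - \frac{9}{5} - \frac{183}{5} = - \frac{192}{5} \approx -38.4$)
$74 Y = 74 \left(- \frac{192}{5}\right) = - \frac{14208}{5}$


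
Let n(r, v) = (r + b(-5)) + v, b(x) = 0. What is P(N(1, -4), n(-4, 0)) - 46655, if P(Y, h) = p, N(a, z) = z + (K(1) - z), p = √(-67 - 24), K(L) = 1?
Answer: -46655 + I*√91 ≈ -46655.0 + 9.5394*I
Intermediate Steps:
p = I*√91 (p = √(-91) = I*√91 ≈ 9.5394*I)
n(r, v) = r + v (n(r, v) = (r + 0) + v = r + v)
N(a, z) = 1 (N(a, z) = z + (1 - z) = 1)
P(Y, h) = I*√91
P(N(1, -4), n(-4, 0)) - 46655 = I*√91 - 46655 = -46655 + I*√91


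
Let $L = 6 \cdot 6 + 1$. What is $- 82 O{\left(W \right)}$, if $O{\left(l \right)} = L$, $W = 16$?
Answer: $-3034$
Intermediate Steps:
$L = 37$ ($L = 36 + 1 = 37$)
$O{\left(l \right)} = 37$
$- 82 O{\left(W \right)} = \left(-82\right) 37 = -3034$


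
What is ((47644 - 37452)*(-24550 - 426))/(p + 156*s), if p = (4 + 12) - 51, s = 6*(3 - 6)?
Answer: 254555392/2843 ≈ 89538.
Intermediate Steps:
s = -18 (s = 6*(-3) = -18)
p = -35 (p = 16 - 51 = -35)
((47644 - 37452)*(-24550 - 426))/(p + 156*s) = ((47644 - 37452)*(-24550 - 426))/(-35 + 156*(-18)) = (10192*(-24976))/(-35 - 2808) = -254555392/(-2843) = -254555392*(-1/2843) = 254555392/2843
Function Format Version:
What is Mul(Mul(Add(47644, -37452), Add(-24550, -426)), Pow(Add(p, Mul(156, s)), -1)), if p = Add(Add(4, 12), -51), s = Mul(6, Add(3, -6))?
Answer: Rational(254555392, 2843) ≈ 89538.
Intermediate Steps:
s = -18 (s = Mul(6, -3) = -18)
p = -35 (p = Add(16, -51) = -35)
Mul(Mul(Add(47644, -37452), Add(-24550, -426)), Pow(Add(p, Mul(156, s)), -1)) = Mul(Mul(Add(47644, -37452), Add(-24550, -426)), Pow(Add(-35, Mul(156, -18)), -1)) = Mul(Mul(10192, -24976), Pow(Add(-35, -2808), -1)) = Mul(-254555392, Pow(-2843, -1)) = Mul(-254555392, Rational(-1, 2843)) = Rational(254555392, 2843)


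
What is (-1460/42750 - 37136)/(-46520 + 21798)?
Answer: 79378273/52843275 ≈ 1.5021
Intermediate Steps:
(-1460/42750 - 37136)/(-46520 + 21798) = (-1460*1/42750 - 37136)/(-24722) = (-146/4275 - 37136)*(-1/24722) = -158756546/4275*(-1/24722) = 79378273/52843275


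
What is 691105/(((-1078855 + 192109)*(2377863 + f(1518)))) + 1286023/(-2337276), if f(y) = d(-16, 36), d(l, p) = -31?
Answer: -75322876900851651/136895100288903152 ≈ -0.55022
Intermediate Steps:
f(y) = -31
691105/(((-1078855 + 192109)*(2377863 + f(1518)))) + 1286023/(-2337276) = 691105/(((-1078855 + 192109)*(2377863 - 31))) + 1286023/(-2337276) = 691105/((-886746*2377832)) + 1286023*(-1/2337276) = 691105/(-2108533014672) - 1286023/2337276 = 691105*(-1/2108533014672) - 1286023/2337276 = -691105/2108533014672 - 1286023/2337276 = -75322876900851651/136895100288903152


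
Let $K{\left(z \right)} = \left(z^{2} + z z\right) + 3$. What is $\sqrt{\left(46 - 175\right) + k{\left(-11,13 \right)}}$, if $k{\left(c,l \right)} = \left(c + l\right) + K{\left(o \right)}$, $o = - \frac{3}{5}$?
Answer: $\frac{i \sqrt{3082}}{5} \approx 11.103 i$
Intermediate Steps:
$o = - \frac{3}{5}$ ($o = \left(-3\right) \frac{1}{5} = - \frac{3}{5} \approx -0.6$)
$K{\left(z \right)} = 3 + 2 z^{2}$ ($K{\left(z \right)} = \left(z^{2} + z^{2}\right) + 3 = 2 z^{2} + 3 = 3 + 2 z^{2}$)
$k{\left(c,l \right)} = \frac{93}{25} + c + l$ ($k{\left(c,l \right)} = \left(c + l\right) + \left(3 + 2 \left(- \frac{3}{5}\right)^{2}\right) = \left(c + l\right) + \left(3 + 2 \cdot \frac{9}{25}\right) = \left(c + l\right) + \left(3 + \frac{18}{25}\right) = \left(c + l\right) + \frac{93}{25} = \frac{93}{25} + c + l$)
$\sqrt{\left(46 - 175\right) + k{\left(-11,13 \right)}} = \sqrt{\left(46 - 175\right) + \left(\frac{93}{25} - 11 + 13\right)} = \sqrt{\left(46 - 175\right) + \frac{143}{25}} = \sqrt{-129 + \frac{143}{25}} = \sqrt{- \frac{3082}{25}} = \frac{i \sqrt{3082}}{5}$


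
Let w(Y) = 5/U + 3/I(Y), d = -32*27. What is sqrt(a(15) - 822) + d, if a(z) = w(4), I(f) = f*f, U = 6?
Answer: -864 + I*sqrt(118221)/12 ≈ -864.0 + 28.653*I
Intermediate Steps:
I(f) = f**2
d = -864
w(Y) = 5/6 + 3/Y**2 (w(Y) = 5/6 + 3/(Y**2) = 5*(1/6) + 3/Y**2 = 5/6 + 3/Y**2)
a(z) = 49/48 (a(z) = 5/6 + 3/4**2 = 5/6 + 3*(1/16) = 5/6 + 3/16 = 49/48)
sqrt(a(15) - 822) + d = sqrt(49/48 - 822) - 864 = sqrt(-39407/48) - 864 = I*sqrt(118221)/12 - 864 = -864 + I*sqrt(118221)/12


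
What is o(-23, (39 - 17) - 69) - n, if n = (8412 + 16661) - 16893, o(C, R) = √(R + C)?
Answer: -8180 + I*√70 ≈ -8180.0 + 8.3666*I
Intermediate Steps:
o(C, R) = √(C + R)
n = 8180 (n = 25073 - 16893 = 8180)
o(-23, (39 - 17) - 69) - n = √(-23 + ((39 - 17) - 69)) - 1*8180 = √(-23 + (22 - 69)) - 8180 = √(-23 - 47) - 8180 = √(-70) - 8180 = I*√70 - 8180 = -8180 + I*√70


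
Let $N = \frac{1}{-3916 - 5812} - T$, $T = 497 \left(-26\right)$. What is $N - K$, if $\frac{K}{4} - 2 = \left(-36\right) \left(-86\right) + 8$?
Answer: $\frac{4844543}{9728} \approx 498.0$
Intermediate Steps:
$T = -12922$
$K = 12424$ ($K = 8 + 4 \left(\left(-36\right) \left(-86\right) + 8\right) = 8 + 4 \left(3096 + 8\right) = 8 + 4 \cdot 3104 = 8 + 12416 = 12424$)
$N = \frac{125705215}{9728}$ ($N = \frac{1}{-3916 - 5812} - -12922 = \frac{1}{-3916 - 5812} + 12922 = \frac{1}{-9728} + 12922 = - \frac{1}{9728} + 12922 = \frac{125705215}{9728} \approx 12922.0$)
$N - K = \frac{125705215}{9728} - 12424 = \frac{4844543}{9728}$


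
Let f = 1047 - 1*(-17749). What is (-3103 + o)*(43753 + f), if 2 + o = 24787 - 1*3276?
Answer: 1151276894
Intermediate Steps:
o = 21509 (o = -2 + (24787 - 1*3276) = -2 + (24787 - 3276) = -2 + 21511 = 21509)
f = 18796 (f = 1047 + 17749 = 18796)
(-3103 + o)*(43753 + f) = (-3103 + 21509)*(43753 + 18796) = 18406*62549 = 1151276894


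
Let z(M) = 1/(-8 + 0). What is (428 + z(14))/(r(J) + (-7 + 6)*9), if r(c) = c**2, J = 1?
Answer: -3423/64 ≈ -53.484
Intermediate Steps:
z(M) = -1/8 (z(M) = 1/(-8) = -1/8)
(428 + z(14))/(r(J) + (-7 + 6)*9) = (428 - 1/8)/(1**2 + (-7 + 6)*9) = 3423/(8*(1 - 1*9)) = 3423/(8*(1 - 9)) = (3423/8)/(-8) = (3423/8)*(-1/8) = -3423/64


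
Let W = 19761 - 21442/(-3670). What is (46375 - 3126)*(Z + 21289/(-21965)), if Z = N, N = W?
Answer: 1378222528165601/1612231 ≈ 8.5485e+8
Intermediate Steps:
W = 36272156/1835 (W = 19761 - 21442*(-1/3670) = 19761 + 10721/1835 = 36272156/1835 ≈ 19767.)
N = 36272156/1835 ≈ 19767.
Z = 36272156/1835 ≈ 19767.
(46375 - 3126)*(Z + 21289/(-21965)) = (46375 - 3126)*(36272156/1835 + 21289/(-21965)) = 43249*(36272156/1835 + 21289*(-1/21965)) = 43249*(36272156/1835 - 21289/21965) = 43249*(31867153649/1612231) = 1378222528165601/1612231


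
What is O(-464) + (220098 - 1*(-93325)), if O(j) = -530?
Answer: 312893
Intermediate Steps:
O(-464) + (220098 - 1*(-93325)) = -530 + (220098 - 1*(-93325)) = -530 + (220098 + 93325) = -530 + 313423 = 312893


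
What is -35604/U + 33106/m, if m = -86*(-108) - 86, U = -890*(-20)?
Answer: 32707349/20474450 ≈ 1.5975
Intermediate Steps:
U = 17800
m = 9202 (m = 9288 - 86 = 9202)
-35604/U + 33106/m = -35604/17800 + 33106/9202 = -35604*1/17800 + 33106*(1/9202) = -8901/4450 + 16553/4601 = 32707349/20474450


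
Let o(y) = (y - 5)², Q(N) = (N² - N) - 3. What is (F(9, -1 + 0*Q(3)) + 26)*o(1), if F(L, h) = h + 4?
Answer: 464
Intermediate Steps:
Q(N) = -3 + N² - N
F(L, h) = 4 + h
o(y) = (-5 + y)²
(F(9, -1 + 0*Q(3)) + 26)*o(1) = ((4 + (-1 + 0*(-3 + 3² - 1*3))) + 26)*(-5 + 1)² = ((4 + (-1 + 0*(-3 + 9 - 3))) + 26)*(-4)² = ((4 + (-1 + 0*3)) + 26)*16 = ((4 + (-1 + 0)) + 26)*16 = ((4 - 1) + 26)*16 = (3 + 26)*16 = 29*16 = 464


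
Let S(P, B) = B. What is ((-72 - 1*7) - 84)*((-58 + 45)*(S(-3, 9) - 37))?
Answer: -59332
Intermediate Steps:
((-72 - 1*7) - 84)*((-58 + 45)*(S(-3, 9) - 37)) = ((-72 - 1*7) - 84)*((-58 + 45)*(9 - 37)) = ((-72 - 7) - 84)*(-13*(-28)) = (-79 - 84)*364 = -163*364 = -59332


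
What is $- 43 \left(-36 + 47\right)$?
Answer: $-473$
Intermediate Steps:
$- 43 \left(-36 + 47\right) = \left(-43\right) 11 = -473$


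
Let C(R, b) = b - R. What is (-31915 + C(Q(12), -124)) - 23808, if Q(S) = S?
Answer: -55859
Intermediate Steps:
(-31915 + C(Q(12), -124)) - 23808 = (-31915 + (-124 - 1*12)) - 23808 = (-31915 + (-124 - 12)) - 23808 = (-31915 - 136) - 23808 = -32051 - 23808 = -55859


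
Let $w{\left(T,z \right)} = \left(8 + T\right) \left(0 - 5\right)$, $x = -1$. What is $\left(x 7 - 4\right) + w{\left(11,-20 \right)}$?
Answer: $-106$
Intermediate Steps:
$w{\left(T,z \right)} = -40 - 5 T$ ($w{\left(T,z \right)} = \left(8 + T\right) \left(-5\right) = -40 - 5 T$)
$\left(x 7 - 4\right) + w{\left(11,-20 \right)} = \left(\left(-1\right) 7 - 4\right) - 95 = \left(-7 - 4\right) - 95 = -11 - 95 = -106$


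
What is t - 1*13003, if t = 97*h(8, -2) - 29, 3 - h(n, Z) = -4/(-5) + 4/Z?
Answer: -63123/5 ≈ -12625.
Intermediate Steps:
h(n, Z) = 11/5 - 4/Z (h(n, Z) = 3 - (-4/(-5) + 4/Z) = 3 - (-4*(-⅕) + 4/Z) = 3 - (⅘ + 4/Z) = 3 + (-⅘ - 4/Z) = 11/5 - 4/Z)
t = 1892/5 (t = 97*(11/5 - 4/(-2)) - 29 = 97*(11/5 - 4*(-½)) - 29 = 97*(11/5 + 2) - 29 = 97*(21/5) - 29 = 2037/5 - 29 = 1892/5 ≈ 378.40)
t - 1*13003 = 1892/5 - 1*13003 = 1892/5 - 13003 = -63123/5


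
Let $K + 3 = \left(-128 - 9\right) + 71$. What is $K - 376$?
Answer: $-445$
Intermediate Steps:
$K = -69$ ($K = -3 + \left(\left(-128 - 9\right) + 71\right) = -3 + \left(-137 + 71\right) = -3 - 66 = -69$)
$K - 376 = -69 - 376 = -445$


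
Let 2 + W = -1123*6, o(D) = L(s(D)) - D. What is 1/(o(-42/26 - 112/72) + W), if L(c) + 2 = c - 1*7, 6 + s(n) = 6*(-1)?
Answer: -117/790666 ≈ -0.00014798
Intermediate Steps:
s(n) = -12 (s(n) = -6 + 6*(-1) = -6 - 6 = -12)
L(c) = -9 + c (L(c) = -2 + (c - 1*7) = -2 + (c - 7) = -2 + (-7 + c) = -9 + c)
o(D) = -21 - D (o(D) = (-9 - 12) - D = -21 - D)
W = -6740 (W = -2 - 1123*6 = -2 - 6738 = -6740)
1/(o(-42/26 - 112/72) + W) = 1/((-21 - (-42/26 - 112/72)) - 6740) = 1/((-21 - (-42*1/26 - 112*1/72)) - 6740) = 1/((-21 - (-21/13 - 14/9)) - 6740) = 1/((-21 - 1*(-371/117)) - 6740) = 1/((-21 + 371/117) - 6740) = 1/(-2086/117 - 6740) = 1/(-790666/117) = -117/790666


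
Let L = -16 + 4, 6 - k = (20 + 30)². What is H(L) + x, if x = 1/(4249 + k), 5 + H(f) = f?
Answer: -29834/1755 ≈ -16.999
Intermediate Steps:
k = -2494 (k = 6 - (20 + 30)² = 6 - 1*50² = 6 - 1*2500 = 6 - 2500 = -2494)
L = -12
H(f) = -5 + f
x = 1/1755 (x = 1/(4249 - 2494) = 1/1755 ≈ 0.00056980)
H(L) + x = (-5 - 12) + 1/1755 = -17 + 1/1755 = -29834/1755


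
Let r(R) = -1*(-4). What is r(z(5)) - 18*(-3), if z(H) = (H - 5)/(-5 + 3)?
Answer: 58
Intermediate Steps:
z(H) = 5/2 - H/2 (z(H) = (-5 + H)/(-2) = (-5 + H)*(-½) = 5/2 - H/2)
r(R) = 4
r(z(5)) - 18*(-3) = 4 - 18*(-3) = 4 + 54 = 58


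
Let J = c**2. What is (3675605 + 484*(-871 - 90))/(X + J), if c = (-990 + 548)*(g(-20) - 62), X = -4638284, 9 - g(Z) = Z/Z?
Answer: 3210481/565043140 ≈ 0.0056818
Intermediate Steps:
g(Z) = 8 (g(Z) = 9 - Z/Z = 9 - 1*1 = 9 - 1 = 8)
c = 23868 (c = (-990 + 548)*(8 - 62) = -442*(-54) = 23868)
J = 569681424 (J = 23868**2 = 569681424)
(3675605 + 484*(-871 - 90))/(X + J) = (3675605 + 484*(-871 - 90))/(-4638284 + 569681424) = (3675605 + 484*(-961))/565043140 = (3675605 - 465124)*(1/565043140) = 3210481*(1/565043140) = 3210481/565043140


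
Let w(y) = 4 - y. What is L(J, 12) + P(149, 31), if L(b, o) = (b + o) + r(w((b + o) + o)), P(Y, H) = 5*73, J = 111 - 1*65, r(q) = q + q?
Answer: 291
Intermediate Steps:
r(q) = 2*q
J = 46 (J = 111 - 65 = 46)
P(Y, H) = 365
L(b, o) = 8 - b - 3*o (L(b, o) = (b + o) + 2*(4 - ((b + o) + o)) = (b + o) + 2*(4 - (b + 2*o)) = (b + o) + 2*(4 + (-b - 2*o)) = (b + o) + 2*(4 - b - 2*o) = (b + o) + (8 - 4*o - 2*b) = 8 - b - 3*o)
L(J, 12) + P(149, 31) = (8 - 1*46 - 3*12) + 365 = (8 - 46 - 36) + 365 = -74 + 365 = 291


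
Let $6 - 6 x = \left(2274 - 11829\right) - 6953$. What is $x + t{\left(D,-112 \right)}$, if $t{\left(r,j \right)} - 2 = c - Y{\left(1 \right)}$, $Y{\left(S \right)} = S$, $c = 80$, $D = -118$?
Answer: $\frac{8500}{3} \approx 2833.3$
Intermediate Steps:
$x = \frac{8257}{3}$ ($x = 1 - \frac{\left(2274 - 11829\right) - 6953}{6} = 1 - \frac{-9555 - 6953}{6} = 1 - - \frac{8254}{3} = 1 + \frac{8254}{3} = \frac{8257}{3} \approx 2752.3$)
$t{\left(r,j \right)} = 81$ ($t{\left(r,j \right)} = 2 + \left(80 - 1\right) = 2 + 79 = 81$)
$x + t{\left(D,-112 \right)} = \frac{8257}{3} + 81 = \frac{8500}{3}$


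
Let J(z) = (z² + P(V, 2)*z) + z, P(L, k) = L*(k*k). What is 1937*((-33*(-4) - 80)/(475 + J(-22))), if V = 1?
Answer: 100724/849 ≈ 118.64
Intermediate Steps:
P(L, k) = L*k²
J(z) = z² + 5*z (J(z) = (z² + (1*2²)*z) + z = (z² + (1*4)*z) + z = (z² + 4*z) + z = z² + 5*z)
1937*((-33*(-4) - 80)/(475 + J(-22))) = 1937*((-33*(-4) - 80)/(475 - 22*(5 - 22))) = 1937*((132 - 80)/(475 - 22*(-17))) = 1937*(52/(475 + 374)) = 1937*(52/849) = 100724/849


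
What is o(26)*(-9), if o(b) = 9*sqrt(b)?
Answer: -81*sqrt(26) ≈ -413.02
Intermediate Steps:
o(26)*(-9) = (9*sqrt(26))*(-9) = -81*sqrt(26)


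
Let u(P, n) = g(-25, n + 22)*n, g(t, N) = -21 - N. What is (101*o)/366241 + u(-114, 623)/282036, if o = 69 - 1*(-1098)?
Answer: -19786207671/17215524446 ≈ -1.1493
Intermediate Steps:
o = 1167 (o = 69 + 1098 = 1167)
u(P, n) = n*(-43 - n) (u(P, n) = (-21 - (n + 22))*n = (-21 - (22 + n))*n = (-21 + (-22 - n))*n = (-43 - n)*n = n*(-43 - n))
(101*o)/366241 + u(-114, 623)/282036 = (101*1167)/366241 - 1*623*(43 + 623)/282036 = 117867*(1/366241) - 1*623*666*(1/282036) = 117867/366241 - 414918*1/282036 = 117867/366241 - 69153/47006 = -19786207671/17215524446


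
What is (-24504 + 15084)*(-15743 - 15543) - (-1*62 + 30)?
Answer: 294714152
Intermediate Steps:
(-24504 + 15084)*(-15743 - 15543) - (-1*62 + 30) = -9420*(-31286) - (-62 + 30) = 294714120 - 1*(-32) = 294714120 + 32 = 294714152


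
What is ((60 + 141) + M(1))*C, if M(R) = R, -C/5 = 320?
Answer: -323200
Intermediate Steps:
C = -1600 (C = -5*320 = -1600)
((60 + 141) + M(1))*C = ((60 + 141) + 1)*(-1600) = (201 + 1)*(-1600) = 202*(-1600) = -323200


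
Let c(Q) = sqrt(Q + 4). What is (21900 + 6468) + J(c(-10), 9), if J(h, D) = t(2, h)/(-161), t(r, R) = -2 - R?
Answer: 4567250/161 + I*sqrt(6)/161 ≈ 28368.0 + 0.015214*I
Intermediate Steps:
c(Q) = sqrt(4 + Q)
J(h, D) = 2/161 + h/161 (J(h, D) = (-2 - h)/(-161) = (-2 - h)*(-1/161) = 2/161 + h/161)
(21900 + 6468) + J(c(-10), 9) = (21900 + 6468) + (2/161 + sqrt(4 - 10)/161) = 28368 + (2/161 + sqrt(-6)/161) = 28368 + (2/161 + (I*sqrt(6))/161) = 28368 + (2/161 + I*sqrt(6)/161) = 4567250/161 + I*sqrt(6)/161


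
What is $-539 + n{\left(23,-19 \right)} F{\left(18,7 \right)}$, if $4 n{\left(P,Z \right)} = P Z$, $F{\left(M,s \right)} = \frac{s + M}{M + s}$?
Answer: $- \frac{2593}{4} \approx -648.25$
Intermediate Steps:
$F{\left(M,s \right)} = 1$ ($F{\left(M,s \right)} = \frac{M + s}{M + s} = 1$)
$n{\left(P,Z \right)} = \frac{P Z}{4}$
$-539 + n{\left(23,-19 \right)} F{\left(18,7 \right)} = -539 + \frac{1}{4} \cdot 23 \left(-19\right) 1 = -539 - \frac{437}{4} = - \frac{2593}{4}$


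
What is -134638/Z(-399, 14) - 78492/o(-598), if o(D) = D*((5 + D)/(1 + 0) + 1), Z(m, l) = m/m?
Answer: -11916021175/88504 ≈ -1.3464e+5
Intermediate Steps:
Z(m, l) = 1
o(D) = D*(6 + D) (o(D) = D*((5 + D)/1 + 1) = D*((5 + D)*1 + 1) = D*((5 + D) + 1) = D*(6 + D))
-134638/Z(-399, 14) - 78492/o(-598) = -134638/1 - 78492*(-1/(598*(6 - 598))) = -134638*1 - 78492/((-598*(-592))) = -134638 - 78492/354016 = -134638 - 78492*1/354016 = -134638 - 19623/88504 = -11916021175/88504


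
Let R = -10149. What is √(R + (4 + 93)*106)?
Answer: √133 ≈ 11.533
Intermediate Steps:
√(R + (4 + 93)*106) = √(-10149 + (4 + 93)*106) = √(-10149 + 97*106) = √(-10149 + 10282) = √133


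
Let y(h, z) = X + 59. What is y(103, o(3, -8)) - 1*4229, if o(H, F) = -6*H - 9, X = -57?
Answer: -4227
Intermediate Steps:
o(H, F) = -9 - 6*H
y(h, z) = 2 (y(h, z) = -57 + 59 = 2)
y(103, o(3, -8)) - 1*4229 = 2 - 1*4229 = 2 - 4229 = -4227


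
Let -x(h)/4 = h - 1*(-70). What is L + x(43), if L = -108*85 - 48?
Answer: -9680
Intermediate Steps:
x(h) = -280 - 4*h (x(h) = -4*(h - 1*(-70)) = -4*(h + 70) = -4*(70 + h) = -280 - 4*h)
L = -9228 (L = -9180 - 48 = -9228)
L + x(43) = -9228 + (-280 - 4*43) = -9228 + (-280 - 172) = -9228 - 452 = -9680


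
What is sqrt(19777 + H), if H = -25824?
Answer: I*sqrt(6047) ≈ 77.762*I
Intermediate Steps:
sqrt(19777 + H) = sqrt(19777 - 25824) = sqrt(-6047) = I*sqrt(6047)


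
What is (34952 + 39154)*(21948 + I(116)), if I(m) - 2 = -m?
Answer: 1618030404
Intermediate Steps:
I(m) = 2 - m
(34952 + 39154)*(21948 + I(116)) = (34952 + 39154)*(21948 + (2 - 1*116)) = 74106*(21948 + (2 - 116)) = 74106*(21948 - 114) = 74106*21834 = 1618030404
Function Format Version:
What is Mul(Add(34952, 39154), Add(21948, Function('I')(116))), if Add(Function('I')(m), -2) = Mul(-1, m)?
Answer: 1618030404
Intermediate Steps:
Function('I')(m) = Add(2, Mul(-1, m))
Mul(Add(34952, 39154), Add(21948, Function('I')(116))) = Mul(Add(34952, 39154), Add(21948, Add(2, Mul(-1, 116)))) = Mul(74106, Add(21948, Add(2, -116))) = Mul(74106, Add(21948, -114)) = Mul(74106, 21834) = 1618030404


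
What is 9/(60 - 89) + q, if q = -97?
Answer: -2822/29 ≈ -97.310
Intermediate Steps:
9/(60 - 89) + q = 9/(60 - 89) - 97 = 9/(-29) - 97 = 9*(-1/29) - 97 = -9/29 - 97 = -2822/29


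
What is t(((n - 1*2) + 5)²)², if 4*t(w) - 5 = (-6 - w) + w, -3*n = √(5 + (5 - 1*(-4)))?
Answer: 1/16 ≈ 0.062500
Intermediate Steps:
n = -√14/3 (n = -√(5 + (5 - 1*(-4)))/3 = -√(5 + (5 + 4))/3 = -√(5 + 9)/3 = -√14/3 ≈ -1.2472)
t(w) = -¼ (t(w) = 5/4 + ((-6 - w) + w)/4 = 5/4 + (¼)*(-6) = 5/4 - 3/2 = -¼)
t(((n - 1*2) + 5)²)² = (-¼)² = 1/16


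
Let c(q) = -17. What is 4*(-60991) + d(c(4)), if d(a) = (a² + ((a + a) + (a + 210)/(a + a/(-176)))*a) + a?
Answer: -42510982/175 ≈ -2.4292e+5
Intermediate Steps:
d(a) = a + a² + a*(2*a + 176*(210 + a)/(175*a)) (d(a) = (a² + (2*a + (210 + a)/(a + a*(-1/176)))*a) + a = (a² + (2*a + (210 + a)/(a - a/176))*a) + a = (a² + (2*a + (210 + a)/((175*a/176)))*a) + a = (a² + (2*a + (210 + a)*(176/(175*a)))*a) + a = (a² + (2*a + 176*(210 + a)/(175*a))*a) + a = (a² + a*(2*a + 176*(210 + a)/(175*a))) + a = a + a² + a*(2*a + 176*(210 + a)/(175*a)))
4*(-60991) + d(c(4)) = 4*(-60991) + (1056/5 + 3*(-17)² + (351/175)*(-17)) = -243964 + (1056/5 + 3*289 - 5967/175) = -243964 + (1056/5 + 867 - 5967/175) = -243964 + 182718/175 = -42510982/175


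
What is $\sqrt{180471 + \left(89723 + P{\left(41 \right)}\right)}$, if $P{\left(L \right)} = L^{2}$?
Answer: $25 \sqrt{435} \approx 521.42$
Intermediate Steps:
$\sqrt{180471 + \left(89723 + P{\left(41 \right)}\right)} = \sqrt{180471 + \left(89723 + 41^{2}\right)} = \sqrt{180471 + \left(89723 + 1681\right)} = \sqrt{180471 + 91404} = \sqrt{271875} = 25 \sqrt{435}$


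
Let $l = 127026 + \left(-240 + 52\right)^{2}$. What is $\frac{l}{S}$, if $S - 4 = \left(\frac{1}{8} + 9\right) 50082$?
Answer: $\frac{649480}{1828009} \approx 0.35529$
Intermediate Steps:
$l = 162370$ ($l = 127026 + \left(-188\right)^{2} = 127026 + 35344 = 162370$)
$S = \frac{1828009}{4}$ ($S = 4 + \left(\frac{1}{8} + 9\right) 50082 = 4 + \frac{73}{8} \cdot 50082 = 4 + \frac{1827993}{4} = \frac{1828009}{4} \approx 4.57 \cdot 10^{5}$)
$\frac{l}{S} = \frac{162370}{\frac{1828009}{4}} = 162370 \cdot \frac{4}{1828009} = \frac{649480}{1828009}$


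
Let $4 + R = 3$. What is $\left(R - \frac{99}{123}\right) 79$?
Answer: $- \frac{5846}{41} \approx -142.59$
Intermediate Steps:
$R = -1$ ($R = -4 + 3 = -1$)
$\left(R - \frac{99}{123}\right) 79 = \left(-1 - \frac{99}{123}\right) 79 = \left(-1 - \frac{33}{41}\right) 79 = \left(- \frac{74}{41}\right) 79 = - \frac{5846}{41}$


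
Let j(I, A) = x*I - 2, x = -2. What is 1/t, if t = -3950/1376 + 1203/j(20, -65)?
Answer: -4816/151769 ≈ -0.031732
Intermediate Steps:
j(I, A) = -2 - 2*I (j(I, A) = -2*I - 2 = -2 - 2*I)
t = -151769/4816 (t = -3950/1376 + 1203/(-2 - 2*20) = -3950*1/1376 + 1203/(-2 - 40) = -1975/688 + 1203/(-42) = -1975/688 + 1203*(-1/42) = -1975/688 - 401/14 = -151769/4816 ≈ -31.513)
1/t = 1/(-151769/4816) = -4816/151769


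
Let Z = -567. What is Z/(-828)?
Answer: 63/92 ≈ 0.68478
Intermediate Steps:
Z/(-828) = -567/(-828) = -567*(-1/828) = 63/92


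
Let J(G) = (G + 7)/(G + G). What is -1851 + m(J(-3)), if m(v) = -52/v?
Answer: -1773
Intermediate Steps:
J(G) = (7 + G)/(2*G) (J(G) = (7 + G)/((2*G)) = (7 + G)*(1/(2*G)) = (7 + G)/(2*G))
-1851 + m(J(-3)) = -1851 - 52*(-6/(7 - 3)) = -1851 - 52/((1/2)*(-1/3)*4) = -1851 - 52/(-2/3) = -1851 - 52*(-3/2) = -1851 + 78 = -1773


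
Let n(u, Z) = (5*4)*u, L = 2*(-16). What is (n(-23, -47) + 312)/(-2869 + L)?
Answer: 148/2901 ≈ 0.051017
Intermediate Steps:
L = -32
n(u, Z) = 20*u
(n(-23, -47) + 312)/(-2869 + L) = (20*(-23) + 312)/(-2869 - 32) = (-460 + 312)/(-2901) = -148*(-1/2901) = 148/2901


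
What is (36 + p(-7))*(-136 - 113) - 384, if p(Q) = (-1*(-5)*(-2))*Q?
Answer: -26778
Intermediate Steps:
p(Q) = -10*Q (p(Q) = (5*(-2))*Q = -10*Q)
(36 + p(-7))*(-136 - 113) - 384 = (36 - 10*(-7))*(-136 - 113) - 384 = (36 + 70)*(-249) - 384 = 106*(-249) - 384 = -26394 - 384 = -26778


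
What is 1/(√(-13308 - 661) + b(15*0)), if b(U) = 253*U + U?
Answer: -I*√13969/13969 ≈ -0.0084609*I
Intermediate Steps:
b(U) = 254*U
1/(√(-13308 - 661) + b(15*0)) = 1/(√(-13308 - 661) + 254*(15*0)) = 1/(√(-13969) + 254*0) = 1/(I*√13969 + 0) = 1/(I*√13969) = -I*√13969/13969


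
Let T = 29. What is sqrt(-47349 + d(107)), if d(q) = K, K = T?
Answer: 26*I*sqrt(70) ≈ 217.53*I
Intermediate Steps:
K = 29
d(q) = 29
sqrt(-47349 + d(107)) = sqrt(-47349 + 29) = sqrt(-47320) = 26*I*sqrt(70)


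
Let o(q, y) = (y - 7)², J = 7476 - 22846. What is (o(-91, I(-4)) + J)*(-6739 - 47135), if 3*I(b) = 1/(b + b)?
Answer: 26411905087/32 ≈ 8.2537e+8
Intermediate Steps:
I(b) = 1/(6*b) (I(b) = 1/(3*(b + b)) = 1/(3*((2*b))) = (1/(2*b))/3 = 1/(6*b))
J = -15370
o(q, y) = (-7 + y)²
(o(-91, I(-4)) + J)*(-6739 - 47135) = ((-7 + (⅙)/(-4))² - 15370)*(-6739 - 47135) = ((-7 + (⅙)*(-¼))² - 15370)*(-53874) = ((-7 - 1/24)² - 15370)*(-53874) = ((-169/24)² - 15370)*(-53874) = (28561/576 - 15370)*(-53874) = -8824559/576*(-53874) = 26411905087/32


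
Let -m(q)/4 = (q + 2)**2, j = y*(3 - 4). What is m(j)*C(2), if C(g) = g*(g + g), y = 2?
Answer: 0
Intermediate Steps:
j = -2 (j = 2*(3 - 4) = 2*(-1) = -2)
C(g) = 2*g**2 (C(g) = g*(2*g) = 2*g**2)
m(q) = -4*(2 + q)**2 (m(q) = -4*(q + 2)**2 = -4*(2 + q)**2)
m(j)*C(2) = (-4*(2 - 2)**2)*(2*2**2) = (-4*0**2)*(2*4) = -4*0*8 = 0*8 = 0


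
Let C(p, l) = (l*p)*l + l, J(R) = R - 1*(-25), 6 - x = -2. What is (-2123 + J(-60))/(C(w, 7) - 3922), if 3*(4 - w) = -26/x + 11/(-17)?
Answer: 440232/745691 ≈ 0.59037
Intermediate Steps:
x = 8 (x = 6 - 1*(-2) = 6 + 2 = 8)
J(R) = 25 + R (J(R) = R + 25 = 25 + R)
w = 1081/204 (w = 4 - (-26/8 + 11/(-17))/3 = 4 - (-26*1/8 + 11*(-1/17))/3 = 4 - (-13/4 - 11/17)/3 = 4 - 1/3*(-265/68) = 4 + 265/204 = 1081/204 ≈ 5.2990)
C(p, l) = l + p*l**2 (C(p, l) = p*l**2 + l = l + p*l**2)
(-2123 + J(-60))/(C(w, 7) - 3922) = (-2123 + (25 - 60))/(7*(1 + 7*(1081/204)) - 3922) = (-2123 - 35)/(7*(1 + 7567/204) - 3922) = -2158/(7*(7771/204) - 3922) = -2158/(54397/204 - 3922) = -2158/(-745691/204) = -2158*(-204/745691) = 440232/745691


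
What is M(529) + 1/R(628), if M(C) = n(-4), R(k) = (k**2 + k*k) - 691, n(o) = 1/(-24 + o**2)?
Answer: -788069/6304616 ≈ -0.12500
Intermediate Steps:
R(k) = -691 + 2*k**2 (R(k) = (k**2 + k**2) - 691 = 2*k**2 - 691 = -691 + 2*k**2)
M(C) = -1/8 (M(C) = 1/(-24 + (-4)**2) = 1/(-24 + 16) = 1/(-8) = -1/8)
M(529) + 1/R(628) = -1/8 + 1/(-691 + 2*628**2) = -1/8 + 1/(-691 + 2*394384) = -1/8 + 1/(-691 + 788768) = -1/8 + 1/788077 = -788069/6304616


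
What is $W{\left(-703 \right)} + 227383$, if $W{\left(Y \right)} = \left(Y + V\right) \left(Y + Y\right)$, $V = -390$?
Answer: $1764141$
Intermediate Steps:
$W{\left(Y \right)} = 2 Y \left(-390 + Y\right)$ ($W{\left(Y \right)} = \left(Y - 390\right) \left(Y + Y\right) = \left(-390 + Y\right) 2 Y = 2 Y \left(-390 + Y\right)$)
$W{\left(-703 \right)} + 227383 = 2 \left(-703\right) \left(-390 - 703\right) + 227383 = 2 \left(-703\right) \left(-1093\right) + 227383 = 1536758 + 227383 = 1764141$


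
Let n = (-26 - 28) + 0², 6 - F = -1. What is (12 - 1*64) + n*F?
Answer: -430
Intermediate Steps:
F = 7 (F = 6 - 1*(-1) = 6 + 1 = 7)
n = -54 (n = -54 + 0 = -54)
(12 - 1*64) + n*F = (12 - 1*64) - 54*7 = (12 - 64) - 378 = -52 - 378 = -430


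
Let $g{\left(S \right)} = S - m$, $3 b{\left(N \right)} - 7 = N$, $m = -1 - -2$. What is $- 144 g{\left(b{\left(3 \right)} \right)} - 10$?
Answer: $-346$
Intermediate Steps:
$m = 1$ ($m = -1 + 2 = 1$)
$b{\left(N \right)} = \frac{7}{3} + \frac{N}{3}$
$g{\left(S \right)} = -1 + S$ ($g{\left(S \right)} = S - 1 = -1 + S$)
$- 144 g{\left(b{\left(3 \right)} \right)} - 10 = - 144 \left(-1 + \left(\frac{7}{3} + \frac{1}{3} \cdot 3\right)\right) - 10 = - 144 \left(-1 + \left(\frac{7}{3} + 1\right)\right) - 10 = - 144 \left(-1 + \frac{10}{3}\right) - 10 = \left(-144\right) \frac{7}{3} - 10 = -336 - 10 = -346$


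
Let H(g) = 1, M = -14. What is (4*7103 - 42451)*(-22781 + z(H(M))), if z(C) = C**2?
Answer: 319808420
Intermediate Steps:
(4*7103 - 42451)*(-22781 + z(H(M))) = (4*7103 - 42451)*(-22781 + 1**2) = (28412 - 42451)*(-22781 + 1) = -14039*(-22780) = 319808420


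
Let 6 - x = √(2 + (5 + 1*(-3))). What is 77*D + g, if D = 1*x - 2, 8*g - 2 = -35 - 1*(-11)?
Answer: 605/4 ≈ 151.25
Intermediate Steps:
g = -11/4 (g = ¼ + (-35 - 1*(-11))/8 = ¼ + (-35 + 11)/8 = ¼ + (⅛)*(-24) = ¼ - 3 = -11/4 ≈ -2.7500)
x = 4 (x = 6 - √(2 + (5 + 1*(-3))) = 6 - √(2 + (5 - 3)) = 6 - √(2 + 2) = 6 - √4 = 6 - 1*2 = 6 - 2 = 4)
D = 2 (D = 1*4 - 2 = 4 - 2 = 2)
77*D + g = 77*2 - 11/4 = 154 - 11/4 = 605/4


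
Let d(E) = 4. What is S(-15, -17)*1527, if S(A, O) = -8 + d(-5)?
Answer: -6108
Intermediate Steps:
S(A, O) = -4 (S(A, O) = -8 + 4 = -4)
S(-15, -17)*1527 = -4*1527 = -6108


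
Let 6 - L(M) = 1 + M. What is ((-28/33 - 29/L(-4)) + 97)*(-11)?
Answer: -9200/9 ≈ -1022.2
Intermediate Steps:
L(M) = 5 - M (L(M) = 6 - (1 + M) = 6 + (-1 - M) = 5 - M)
((-28/33 - 29/L(-4)) + 97)*(-11) = ((-28/33 - 29/(5 - 1*(-4))) + 97)*(-11) = ((-28*1/33 - 29/(5 + 4)) + 97)*(-11) = ((-28/33 - 29/9) + 97)*(-11) = (-403/99 + 97)*(-11) = (9200/99)*(-11) = -9200/9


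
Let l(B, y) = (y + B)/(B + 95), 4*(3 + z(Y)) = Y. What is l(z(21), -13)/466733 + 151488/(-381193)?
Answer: -27504046937155/69209072110441 ≈ -0.39741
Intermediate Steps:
z(Y) = -3 + Y/4
l(B, y) = (B + y)/(95 + B)
l(z(21), -13)/466733 + 151488/(-381193) = (((-3 + (1/4)*21) - 13)/(95 + (-3 + (1/4)*21)))/466733 + 151488/(-381193) = (((-3 + 21/4) - 13)/(95 + (-3 + 21/4)))*(1/466733) + 151488*(-1/381193) = ((9/4 - 13)/(95 + 9/4))*(1/466733) - 151488/381193 = (-43/4/(389/4))*(1/466733) - 151488/381193 = ((4/389)*(-43/4))*(1/466733) - 151488/381193 = -43/389*1/466733 - 151488/381193 = -43/181559137 - 151488/381193 = -27504046937155/69209072110441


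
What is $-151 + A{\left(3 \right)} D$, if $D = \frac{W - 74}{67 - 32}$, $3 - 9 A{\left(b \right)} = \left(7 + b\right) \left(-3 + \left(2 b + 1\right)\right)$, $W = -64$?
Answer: $- \frac{14153}{105} \approx -134.79$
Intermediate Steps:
$A{\left(b \right)} = \frac{1}{3} - \frac{\left(-2 + 2 b\right) \left(7 + b\right)}{9}$ ($A{\left(b \right)} = \frac{1}{3} - \frac{\left(7 + b\right) \left(-3 + \left(2 b + 1\right)\right)}{9} = \frac{1}{3} - \frac{\left(7 + b\right) \left(-3 + \left(1 + 2 b\right)\right)}{9} = \frac{1}{3} - \frac{\left(7 + b\right) \left(-2 + 2 b\right)}{9} = \frac{1}{3} - \frac{\left(-2 + 2 b\right) \left(7 + b\right)}{9}$)
$D = - \frac{138}{35}$ ($D = \frac{-64 - 74}{67 - 32} = - \frac{138}{35} \approx -3.9429$)
$-151 + A{\left(3 \right)} D = -151 + \left(\frac{17}{9} - 4 - \frac{2 \cdot 3^{2}}{9}\right) \left(- \frac{138}{35}\right) = -151 + \left(\frac{17}{9} - 4 - 2\right) \left(- \frac{138}{35}\right) = -151 - - \frac{1702}{105} = -151 + \frac{1702}{105} = - \frac{14153}{105}$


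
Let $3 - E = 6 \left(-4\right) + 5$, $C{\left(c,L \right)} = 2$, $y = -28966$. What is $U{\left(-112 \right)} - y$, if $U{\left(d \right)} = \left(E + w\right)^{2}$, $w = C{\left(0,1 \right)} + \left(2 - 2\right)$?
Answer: $29542$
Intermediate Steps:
$E = 22$ ($E = 3 - \left(6 \left(-4\right) + 5\right) = 3 - \left(-24 + 5\right) = 3 - -19 = 3 + 19 = 22$)
$w = 2$ ($w = 2 + \left(2 - 2\right) = 2 + 0 = 2$)
$U{\left(d \right)} = 576$ ($U{\left(d \right)} = \left(22 + 2\right)^{2} = 24^{2} = 576$)
$U{\left(-112 \right)} - y = 576 - -28966 = 576 + 28966 = 29542$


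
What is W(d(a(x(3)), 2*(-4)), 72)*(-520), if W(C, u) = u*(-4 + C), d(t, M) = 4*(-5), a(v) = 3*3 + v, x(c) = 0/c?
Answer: 898560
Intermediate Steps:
x(c) = 0
a(v) = 9 + v
d(t, M) = -20
W(d(a(x(3)), 2*(-4)), 72)*(-520) = (72*(-4 - 20))*(-520) = (72*(-24))*(-520) = -1728*(-520) = 898560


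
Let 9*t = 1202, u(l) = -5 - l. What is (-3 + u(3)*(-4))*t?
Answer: 34858/9 ≈ 3873.1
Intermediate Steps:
t = 1202/9 (t = (⅑)*1202 = 1202/9 ≈ 133.56)
(-3 + u(3)*(-4))*t = (-3 + (-5 - 1*3)*(-4))*(1202/9) = (-3 + (-5 - 3)*(-4))*(1202/9) = (-3 - 8*(-4))*(1202/9) = (-3 + 32)*(1202/9) = 29*(1202/9) = 34858/9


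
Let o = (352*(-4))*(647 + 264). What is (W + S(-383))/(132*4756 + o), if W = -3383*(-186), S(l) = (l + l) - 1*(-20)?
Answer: -157123/163724 ≈ -0.95968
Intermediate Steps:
S(l) = 20 + 2*l (S(l) = 2*l + 20 = 20 + 2*l)
o = -1282688 (o = -1408*911 = -1282688)
W = 629238
(W + S(-383))/(132*4756 + o) = (629238 + (20 + 2*(-383)))/(132*4756 - 1282688) = (629238 + (20 - 766))/(627792 - 1282688) = (629238 - 746)/(-654896) = 628492*(-1/654896) = -157123/163724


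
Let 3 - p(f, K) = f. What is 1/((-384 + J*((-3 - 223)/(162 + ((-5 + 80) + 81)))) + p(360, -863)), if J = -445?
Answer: -159/67534 ≈ -0.0023544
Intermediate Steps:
p(f, K) = 3 - f
1/((-384 + J*((-3 - 223)/(162 + ((-5 + 80) + 81)))) + p(360, -863)) = 1/((-384 - 445*(-3 - 223)/(162 + ((-5 + 80) + 81))) + (3 - 1*360)) = 1/((-384 - (-100570)/(162 + (75 + 81))) + (3 - 360)) = 1/((-384 - (-100570)/(162 + 156)) - 357) = 1/((-384 - (-100570)/318) - 357) = 1/((-384 - 445*(-113/159)) - 357) = 1/((-384 + 50285/159) - 357) = 1/(-10771/159 - 357) = 1/(-67534/159) = -159/67534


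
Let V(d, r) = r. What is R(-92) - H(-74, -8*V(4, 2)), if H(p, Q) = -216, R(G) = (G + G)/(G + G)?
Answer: 217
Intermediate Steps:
R(G) = 1 (R(G) = (2*G)/((2*G)) = (2*G)*(1/(2*G)) = 1)
R(-92) - H(-74, -8*V(4, 2)) = 1 - 1*(-216) = 1 + 216 = 217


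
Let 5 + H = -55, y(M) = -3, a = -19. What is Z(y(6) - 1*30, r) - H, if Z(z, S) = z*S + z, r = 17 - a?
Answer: -1161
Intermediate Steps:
r = 36 (r = 17 - 1*(-19) = 17 + 19 = 36)
Z(z, S) = z + S*z (Z(z, S) = S*z + z = z + S*z)
H = -60 (H = -5 - 55 = -60)
Z(y(6) - 1*30, r) - H = (-3 - 1*30)*(1 + 36) - 1*(-60) = (-3 - 30)*37 + 60 = -33*37 + 60 = -1221 + 60 = -1161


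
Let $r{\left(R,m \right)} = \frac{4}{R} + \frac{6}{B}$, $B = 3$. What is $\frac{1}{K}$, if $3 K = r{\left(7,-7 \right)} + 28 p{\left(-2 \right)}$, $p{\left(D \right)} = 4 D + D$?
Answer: $- \frac{21}{1942} \approx -0.010814$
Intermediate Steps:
$r{\left(R,m \right)} = 2 + \frac{4}{R}$ ($r{\left(R,m \right)} = \frac{4}{R} + \frac{6}{3} = \frac{4}{R} + 6 \cdot \frac{1}{3} = \frac{4}{R} + 2 = 2 + \frac{4}{R}$)
$p{\left(D \right)} = 5 D$
$K = - \frac{1942}{21}$ ($K = \frac{\left(2 + \frac{4}{7}\right) + 28 \cdot 5 \left(-2\right)}{3} = \frac{\left(2 + 4 \cdot \frac{1}{7}\right) + 28 \left(-10\right)}{3} = \frac{\left(2 + \frac{4}{7}\right) - 280}{3} = \frac{\frac{18}{7} - 280}{3} = \frac{1}{3} \left(- \frac{1942}{7}\right) = - \frac{1942}{21} \approx -92.476$)
$\frac{1}{K} = \frac{1}{- \frac{1942}{21}} = - \frac{21}{1942}$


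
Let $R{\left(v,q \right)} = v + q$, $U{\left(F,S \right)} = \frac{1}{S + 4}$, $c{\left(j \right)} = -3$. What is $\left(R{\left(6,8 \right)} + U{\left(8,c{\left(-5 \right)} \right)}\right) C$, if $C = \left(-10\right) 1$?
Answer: $-150$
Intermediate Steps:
$U{\left(F,S \right)} = \frac{1}{4 + S}$
$R{\left(v,q \right)} = q + v$
$C = -10$
$\left(R{\left(6,8 \right)} + U{\left(8,c{\left(-5 \right)} \right)}\right) C = \left(\left(8 + 6\right) + \frac{1}{4 - 3}\right) \left(-10\right) = \left(14 + 1^{-1}\right) \left(-10\right) = \left(14 + 1\right) \left(-10\right) = 15 \left(-10\right) = -150$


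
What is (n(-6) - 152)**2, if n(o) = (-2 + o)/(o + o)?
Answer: 206116/9 ≈ 22902.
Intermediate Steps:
n(o) = (-2 + o)/(2*o) (n(o) = (-2 + o)/((2*o)) = (-2 + o)*(1/(2*o)) = (-2 + o)/(2*o))
(n(-6) - 152)**2 = ((1/2)*(-2 - 6)/(-6) - 152)**2 = ((1/2)*(-1/6)*(-8) - 152)**2 = (2/3 - 152)**2 = (-454/3)**2 = 206116/9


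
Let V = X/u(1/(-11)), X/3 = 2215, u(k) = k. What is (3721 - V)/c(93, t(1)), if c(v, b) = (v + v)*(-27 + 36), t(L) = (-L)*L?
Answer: 38408/837 ≈ 45.888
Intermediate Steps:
X = 6645 (X = 3*2215 = 6645)
V = -73095 (V = 6645/(1/(-11)) = 6645/(-1/11) = 6645*(-11) = -73095)
t(L) = -L²
c(v, b) = 18*v (c(v, b) = (2*v)*9 = 18*v)
(3721 - V)/c(93, t(1)) = (3721 - 1*(-73095))/((18*93)) = (3721 + 73095)/1674 = 76816*(1/1674) = 38408/837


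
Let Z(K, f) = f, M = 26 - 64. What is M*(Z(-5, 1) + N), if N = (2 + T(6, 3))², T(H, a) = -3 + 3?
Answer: -190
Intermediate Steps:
M = -38
T(H, a) = 0
N = 4 (N = (2 + 0)² = 2² = 4)
M*(Z(-5, 1) + N) = -38*(1 + 4) = -38*5 = -190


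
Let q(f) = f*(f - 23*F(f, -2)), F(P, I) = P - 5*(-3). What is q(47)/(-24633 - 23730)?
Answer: 197/147 ≈ 1.3401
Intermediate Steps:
F(P, I) = 15 + P (F(P, I) = P + 15 = 15 + P)
q(f) = f*(-345 - 22*f) (q(f) = f*(f - 23*(15 + f)) = f*(f + (-345 - 23*f)) = f*(-345 - 22*f))
q(47)/(-24633 - 23730) = (47*(-345 - 22*47))/(-24633 - 23730) = (47*(-345 - 1034))/(-48363) = (47*(-1379))*(-1/48363) = -64813*(-1/48363) = 197/147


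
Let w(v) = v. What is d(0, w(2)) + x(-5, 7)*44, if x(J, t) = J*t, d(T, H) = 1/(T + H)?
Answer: -3079/2 ≈ -1539.5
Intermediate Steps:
d(T, H) = 1/(H + T)
d(0, w(2)) + x(-5, 7)*44 = 1/(2 + 0) - 5*7*44 = 1/2 - 35*44 = ½ - 1540 = -3079/2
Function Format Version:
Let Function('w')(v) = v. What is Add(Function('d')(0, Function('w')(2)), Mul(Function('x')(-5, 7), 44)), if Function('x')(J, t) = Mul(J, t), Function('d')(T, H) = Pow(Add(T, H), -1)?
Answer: Rational(-3079, 2) ≈ -1539.5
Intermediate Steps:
Function('d')(T, H) = Pow(Add(H, T), -1)
Add(Function('d')(0, Function('w')(2)), Mul(Function('x')(-5, 7), 44)) = Add(Pow(Add(2, 0), -1), Mul(Mul(-5, 7), 44)) = Add(Pow(2, -1), Mul(-35, 44)) = Add(Rational(1, 2), -1540) = Rational(-3079, 2)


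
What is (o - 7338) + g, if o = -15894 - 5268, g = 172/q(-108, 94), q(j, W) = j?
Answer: -769543/27 ≈ -28502.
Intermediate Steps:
g = -43/27 (g = 172/(-108) = 172*(-1/108) = -43/27 ≈ -1.5926)
o = -21162
(o - 7338) + g = (-21162 - 7338) - 43/27 = -28500 - 43/27 = -769543/27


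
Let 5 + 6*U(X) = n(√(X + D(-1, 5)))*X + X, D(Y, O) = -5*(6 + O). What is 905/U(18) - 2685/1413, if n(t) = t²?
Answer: -3141965/307563 ≈ -10.216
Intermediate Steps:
D(Y, O) = -30 - 5*O
U(X) = -⅚ + X/6 + X*(-55 + X)/6 (U(X) = -⅚ + ((√(X + (-30 - 5*5)))²*X + X)/6 = -⅚ + ((√(X + (-30 - 25)))²*X + X)/6 = -⅚ + ((√(X - 55))²*X + X)/6 = -⅚ + ((√(-55 + X))²*X + X)/6 = -⅚ + ((-55 + X)*X + X)/6 = -⅚ + (X*(-55 + X) + X)/6 = -⅚ + (X + X*(-55 + X))/6 = -⅚ + (X/6 + X*(-55 + X)/6) = -⅚ + X/6 + X*(-55 + X)/6)
905/U(18) - 2685/1413 = 905/(-⅚ + (⅙)*18 + (⅙)*18*(-55 + 18)) - 2685/1413 = 905/(-⅚ + 3 + (⅙)*18*(-37)) - 2685*1/1413 = 905/(-⅚ + 3 - 111) - 895/471 = 905/(-653/6) - 895/471 = 905*(-6/653) - 895/471 = -5430/653 - 895/471 = -3141965/307563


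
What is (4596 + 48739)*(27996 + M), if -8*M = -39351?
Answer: 14044118865/8 ≈ 1.7555e+9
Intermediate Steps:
M = 39351/8 (M = -1/8*(-39351) = 39351/8 ≈ 4918.9)
(4596 + 48739)*(27996 + M) = (4596 + 48739)*(27996 + 39351/8) = 53335*(263319/8) = 14044118865/8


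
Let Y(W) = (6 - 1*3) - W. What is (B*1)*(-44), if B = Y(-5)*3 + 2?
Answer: -1144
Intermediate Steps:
Y(W) = 3 - W (Y(W) = (6 - 3) - W = 3 - W)
B = 26 (B = (3 - 1*(-5))*3 + 2 = (3 + 5)*3 + 2 = 8*3 + 2 = 24 + 2 = 26)
(B*1)*(-44) = (26*1)*(-44) = 26*(-44) = -1144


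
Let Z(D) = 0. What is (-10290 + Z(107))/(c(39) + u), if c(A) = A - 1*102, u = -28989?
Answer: 1715/4842 ≈ 0.35419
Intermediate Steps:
c(A) = -102 + A (c(A) = A - 102 = -102 + A)
(-10290 + Z(107))/(c(39) + u) = (-10290 + 0)/((-102 + 39) - 28989) = -10290/(-63 - 28989) = -10290/(-29052) = -10290*(-1/29052) = 1715/4842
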